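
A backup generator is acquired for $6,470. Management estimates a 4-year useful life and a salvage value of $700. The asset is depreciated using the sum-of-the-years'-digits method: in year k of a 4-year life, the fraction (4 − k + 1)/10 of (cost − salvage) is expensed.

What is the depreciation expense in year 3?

Depreciable base = $6,470 − $700 = $5,770.
Sum of the years' digits = 4+3+2+1 = 10.
Year 1: $5,770 × 4/10 = $2,308. Book value $4,162.
Year 2: $5,770 × 3/10 = $1,731. Book value $2,431.
Year 3: $5,770 × 2/10 = $1,154. Book value $1,277.

$1,154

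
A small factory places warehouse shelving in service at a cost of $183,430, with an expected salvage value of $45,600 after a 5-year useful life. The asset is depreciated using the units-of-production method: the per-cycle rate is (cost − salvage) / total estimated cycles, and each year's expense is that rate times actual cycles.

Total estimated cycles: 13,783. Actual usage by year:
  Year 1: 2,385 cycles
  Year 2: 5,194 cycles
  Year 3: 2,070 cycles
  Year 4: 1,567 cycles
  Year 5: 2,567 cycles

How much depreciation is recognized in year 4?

$15,670

Depreciable base = $183,430 − $45,600 = $137,830.
Rate = $137,830 / 13,783 cycles = $10 per cycle.
Year 1: 2,385 × $10 = $23,850. Book value $159,580.
Year 2: 5,194 × $10 = $51,940. Book value $107,640.
Year 3: 2,070 × $10 = $20,700. Book value $86,940.
Year 4: 1,567 × $10 = $15,670. Book value $71,270.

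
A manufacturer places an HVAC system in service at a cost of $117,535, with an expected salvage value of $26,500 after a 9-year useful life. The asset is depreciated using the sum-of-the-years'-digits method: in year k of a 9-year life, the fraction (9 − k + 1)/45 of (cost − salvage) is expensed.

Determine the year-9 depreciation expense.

Depreciable base = $117,535 − $26,500 = $91,035.
Sum of the years' digits = 9+8+7+6+5+4+3+2+1 = 45.
Year 1: $91,035 × 9/45 = $18,207. Book value $99,328.
Year 2: $91,035 × 8/45 = $16,184. Book value $83,144.
Year 3: $91,035 × 7/45 = $14,161. Book value $68,983.
Year 4: $91,035 × 6/45 = $12,138. Book value $56,845.
Year 5: $91,035 × 5/45 = $10,115. Book value $46,730.
Year 6: $91,035 × 4/45 = $8,092. Book value $38,638.
Year 7: $91,035 × 3/45 = $6,069. Book value $32,569.
Year 8: $91,035 × 2/45 = $4,046. Book value $28,523.
Year 9: $91,035 × 1/45 = $2,023. Book value $26,500.

$2,023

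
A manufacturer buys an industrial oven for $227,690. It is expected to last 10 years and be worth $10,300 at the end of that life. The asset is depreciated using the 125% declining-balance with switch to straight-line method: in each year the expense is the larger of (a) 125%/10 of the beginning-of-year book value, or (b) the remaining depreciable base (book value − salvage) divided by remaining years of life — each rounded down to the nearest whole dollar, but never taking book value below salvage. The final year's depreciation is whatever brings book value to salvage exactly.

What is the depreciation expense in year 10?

$20,320

Depreciable base = $227,690 − $10,300 = $217,390.
Year 1: DB = ⌊$227,690 × 125%/10⌋ = $28,461; SL = ⌊$217,390/10⌋ = $21,739 → take DB $28,461. Book value $199,229.
Year 2: DB = ⌊$199,229 × 125%/10⌋ = $24,903; SL = ⌊$188,929/9⌋ = $20,992 → take DB $24,903. Book value $174,326.
Year 3: DB = ⌊$174,326 × 125%/10⌋ = $21,790; SL = ⌊$164,026/8⌋ = $20,503 → take DB $21,790. Book value $152,536.
Year 4: DB = ⌊$152,536 × 125%/10⌋ = $19,067; SL = ⌊$142,236/7⌋ = $20,319 → take SL $20,319. Book value $132,217.
Year 5: DB = ⌊$132,217 × 125%/10⌋ = $16,527; SL = ⌊$121,917/6⌋ = $20,319 → take SL $20,319. Book value $111,898.
Year 6: DB = ⌊$111,898 × 125%/10⌋ = $13,987; SL = ⌊$101,598/5⌋ = $20,319 → take SL $20,319. Book value $91,579.
Year 7: DB = ⌊$91,579 × 125%/10⌋ = $11,447; SL = ⌊$81,279/4⌋ = $20,319 → take SL $20,319. Book value $71,260.
Year 8: DB = ⌊$71,260 × 125%/10⌋ = $8,907; SL = ⌊$60,960/3⌋ = $20,320 → take SL $20,320. Book value $50,940.
Year 9: DB = ⌊$50,940 × 125%/10⌋ = $6,367; SL = ⌊$40,640/2⌋ = $20,320 → take SL $20,320. Book value $30,620.
Year 10 (final): $30,620 − $10,300 = $20,320. Book value $10,300.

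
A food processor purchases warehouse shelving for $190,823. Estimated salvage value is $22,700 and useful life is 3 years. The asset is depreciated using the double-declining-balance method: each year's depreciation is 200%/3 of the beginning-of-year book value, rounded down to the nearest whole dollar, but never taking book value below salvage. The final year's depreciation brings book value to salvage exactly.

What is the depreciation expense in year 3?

Depreciable base = $190,823 − $22,700 = $168,123.
Year 1: ⌊$190,823 × 200%/3⌋ = $127,215. Book value $63,608.
Year 2: ⌊$63,608 × 200%/3⌋ = $42,405, capped at $40,908. Book value $22,700.
Year 3 (final): $22,700 − $22,700 = $0. Book value $22,700.

$0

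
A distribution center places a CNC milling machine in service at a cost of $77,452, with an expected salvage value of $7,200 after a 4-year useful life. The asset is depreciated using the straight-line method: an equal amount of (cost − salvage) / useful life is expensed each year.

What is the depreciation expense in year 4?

Depreciable base = $77,452 − $7,200 = $70,252.
Annual expense = $70,252 / 4 = $17,563.

$17,563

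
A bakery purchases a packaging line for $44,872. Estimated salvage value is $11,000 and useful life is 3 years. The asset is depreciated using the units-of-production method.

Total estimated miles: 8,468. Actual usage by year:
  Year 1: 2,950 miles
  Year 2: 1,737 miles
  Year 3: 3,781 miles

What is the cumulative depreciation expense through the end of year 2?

$18,748

Depreciable base = $44,872 − $11,000 = $33,872.
Rate = $33,872 / 8,468 miles = $4 per mile.
Year 1: 2,950 × $4 = $11,800. Book value $33,072.
Year 2: 1,737 × $4 = $6,948. Book value $26,124.
Accumulated through year 2 = $44,872 − $26,124 = $18,748.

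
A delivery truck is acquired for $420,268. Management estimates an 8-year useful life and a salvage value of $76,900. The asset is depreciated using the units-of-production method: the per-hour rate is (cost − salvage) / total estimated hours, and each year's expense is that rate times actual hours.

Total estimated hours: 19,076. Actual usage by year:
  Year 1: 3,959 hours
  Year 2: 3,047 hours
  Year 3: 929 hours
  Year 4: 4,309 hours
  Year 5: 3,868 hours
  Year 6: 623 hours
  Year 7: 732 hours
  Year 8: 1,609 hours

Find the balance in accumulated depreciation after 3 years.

$142,830

Depreciable base = $420,268 − $76,900 = $343,368.
Rate = $343,368 / 19,076 hours = $18 per hour.
Year 1: 3,959 × $18 = $71,262. Book value $349,006.
Year 2: 3,047 × $18 = $54,846. Book value $294,160.
Year 3: 929 × $18 = $16,722. Book value $277,438.
Accumulated through year 3 = $420,268 − $277,438 = $142,830.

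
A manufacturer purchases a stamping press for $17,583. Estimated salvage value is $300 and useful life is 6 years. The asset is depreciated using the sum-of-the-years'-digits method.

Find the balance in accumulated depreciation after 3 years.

$12,345

Depreciable base = $17,583 − $300 = $17,283.
Sum of the years' digits = 6+5+4+3+2+1 = 21.
Year 1: $17,283 × 6/21 = $4,938. Book value $12,645.
Year 2: $17,283 × 5/21 = $4,115. Book value $8,530.
Year 3: $17,283 × 4/21 = $3,292. Book value $5,238.
Accumulated through year 3 = $17,583 − $5,238 = $12,345.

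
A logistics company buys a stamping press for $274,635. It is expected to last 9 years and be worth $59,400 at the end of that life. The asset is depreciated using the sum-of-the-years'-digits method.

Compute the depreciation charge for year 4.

Depreciable base = $274,635 − $59,400 = $215,235.
Sum of the years' digits = 9+8+7+6+5+4+3+2+1 = 45.
Year 1: $215,235 × 9/45 = $43,047. Book value $231,588.
Year 2: $215,235 × 8/45 = $38,264. Book value $193,324.
Year 3: $215,235 × 7/45 = $33,481. Book value $159,843.
Year 4: $215,235 × 6/45 = $28,698. Book value $131,145.

$28,698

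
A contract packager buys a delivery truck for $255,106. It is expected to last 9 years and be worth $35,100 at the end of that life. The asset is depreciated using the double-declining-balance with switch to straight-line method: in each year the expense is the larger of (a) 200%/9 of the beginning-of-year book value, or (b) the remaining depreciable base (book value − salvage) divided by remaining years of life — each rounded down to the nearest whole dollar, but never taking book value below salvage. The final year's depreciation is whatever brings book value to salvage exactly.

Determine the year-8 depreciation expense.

$8,826

Depreciable base = $255,106 − $35,100 = $220,006.
Year 1: DB = ⌊$255,106 × 200%/9⌋ = $56,690; SL = ⌊$220,006/9⌋ = $24,445 → take DB $56,690. Book value $198,416.
Year 2: DB = ⌊$198,416 × 200%/9⌋ = $44,092; SL = ⌊$163,316/8⌋ = $20,414 → take DB $44,092. Book value $154,324.
Year 3: DB = ⌊$154,324 × 200%/9⌋ = $34,294; SL = ⌊$119,224/7⌋ = $17,032 → take DB $34,294. Book value $120,030.
Year 4: DB = ⌊$120,030 × 200%/9⌋ = $26,673; SL = ⌊$84,930/6⌋ = $14,155 → take DB $26,673. Book value $93,357.
Year 5: DB = ⌊$93,357 × 200%/9⌋ = $20,746; SL = ⌊$58,257/5⌋ = $11,651 → take DB $20,746. Book value $72,611.
Year 6: DB = ⌊$72,611 × 200%/9⌋ = $16,135; SL = ⌊$37,511/4⌋ = $9,377 → take DB $16,135. Book value $56,476.
Year 7: DB = ⌊$56,476 × 200%/9⌋ = $12,550; SL = ⌊$21,376/3⌋ = $7,125 → take DB $12,550. Book value $43,926.
Year 8: DB = ⌊$43,926 × 200%/9⌋ = $9,761; SL = ⌊$8,826/2⌋ = $4,413 → take DB $9,761, capped at $8,826. Book value $35,100.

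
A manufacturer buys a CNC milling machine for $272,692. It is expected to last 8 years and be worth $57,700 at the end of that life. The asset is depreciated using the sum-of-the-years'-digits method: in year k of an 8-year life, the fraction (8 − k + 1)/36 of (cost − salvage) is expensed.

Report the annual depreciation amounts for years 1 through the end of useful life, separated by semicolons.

$47,776; $41,804; $35,832; $29,860; $23,888; $17,916; $11,944; $5,972

Depreciable base = $272,692 − $57,700 = $214,992.
Sum of the years' digits = 8+7+6+5+4+3+2+1 = 36.
Year 1: $214,992 × 8/36 = $47,776. Book value $224,916.
Year 2: $214,992 × 7/36 = $41,804. Book value $183,112.
Year 3: $214,992 × 6/36 = $35,832. Book value $147,280.
Year 4: $214,992 × 5/36 = $29,860. Book value $117,420.
Year 5: $214,992 × 4/36 = $23,888. Book value $93,532.
Year 6: $214,992 × 3/36 = $17,916. Book value $75,616.
Year 7: $214,992 × 2/36 = $11,944. Book value $63,672.
Year 8: $214,992 × 1/36 = $5,972. Book value $57,700.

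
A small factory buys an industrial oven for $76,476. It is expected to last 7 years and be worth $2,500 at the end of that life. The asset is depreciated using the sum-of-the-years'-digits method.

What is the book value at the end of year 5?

Depreciable base = $76,476 − $2,500 = $73,976.
Sum of the years' digits = 7+6+5+4+3+2+1 = 28.
Year 1: $73,976 × 7/28 = $18,494. Book value $57,982.
Year 2: $73,976 × 6/28 = $15,852. Book value $42,130.
Year 3: $73,976 × 5/28 = $13,210. Book value $28,920.
Year 4: $73,976 × 4/28 = $10,568. Book value $18,352.
Year 5: $73,976 × 3/28 = $7,926. Book value $10,426.

$10,426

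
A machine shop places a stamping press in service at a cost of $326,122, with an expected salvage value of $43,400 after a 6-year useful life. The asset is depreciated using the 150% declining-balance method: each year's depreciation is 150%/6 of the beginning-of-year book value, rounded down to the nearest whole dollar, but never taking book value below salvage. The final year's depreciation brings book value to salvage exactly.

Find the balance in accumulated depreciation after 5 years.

$248,731

Depreciable base = $326,122 − $43,400 = $282,722.
Year 1: ⌊$326,122 × 150%/6⌋ = $81,530. Book value $244,592.
Year 2: ⌊$244,592 × 150%/6⌋ = $61,148. Book value $183,444.
Year 3: ⌊$183,444 × 150%/6⌋ = $45,861. Book value $137,583.
Year 4: ⌊$137,583 × 150%/6⌋ = $34,395. Book value $103,188.
Year 5: ⌊$103,188 × 150%/6⌋ = $25,797. Book value $77,391.
Accumulated through year 5 = $326,122 − $77,391 = $248,731.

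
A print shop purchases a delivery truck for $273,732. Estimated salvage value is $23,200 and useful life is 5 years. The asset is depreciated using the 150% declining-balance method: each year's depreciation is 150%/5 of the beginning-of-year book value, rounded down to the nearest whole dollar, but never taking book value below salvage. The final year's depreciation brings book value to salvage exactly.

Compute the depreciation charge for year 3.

Depreciable base = $273,732 − $23,200 = $250,532.
Year 1: ⌊$273,732 × 150%/5⌋ = $82,119. Book value $191,613.
Year 2: ⌊$191,613 × 150%/5⌋ = $57,483. Book value $134,130.
Year 3: ⌊$134,130 × 150%/5⌋ = $40,239. Book value $93,891.

$40,239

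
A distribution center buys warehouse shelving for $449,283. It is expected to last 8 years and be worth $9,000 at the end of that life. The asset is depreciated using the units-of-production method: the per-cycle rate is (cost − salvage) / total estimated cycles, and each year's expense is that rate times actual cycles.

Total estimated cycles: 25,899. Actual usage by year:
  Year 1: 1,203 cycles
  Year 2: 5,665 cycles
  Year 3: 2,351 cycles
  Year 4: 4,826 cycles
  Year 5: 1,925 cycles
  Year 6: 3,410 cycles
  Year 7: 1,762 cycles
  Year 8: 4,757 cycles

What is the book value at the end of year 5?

$177,793

Depreciable base = $449,283 − $9,000 = $440,283.
Rate = $440,283 / 25,899 cycles = $17 per cycle.
Year 1: 1,203 × $17 = $20,451. Book value $428,832.
Year 2: 5,665 × $17 = $96,305. Book value $332,527.
Year 3: 2,351 × $17 = $39,967. Book value $292,560.
Year 4: 4,826 × $17 = $82,042. Book value $210,518.
Year 5: 1,925 × $17 = $32,725. Book value $177,793.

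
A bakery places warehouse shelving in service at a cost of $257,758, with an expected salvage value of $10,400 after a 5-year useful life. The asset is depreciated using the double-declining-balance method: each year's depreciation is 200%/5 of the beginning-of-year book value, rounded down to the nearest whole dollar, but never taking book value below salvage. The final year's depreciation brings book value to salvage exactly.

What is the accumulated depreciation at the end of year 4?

Depreciable base = $257,758 − $10,400 = $247,358.
Year 1: ⌊$257,758 × 200%/5⌋ = $103,103. Book value $154,655.
Year 2: ⌊$154,655 × 200%/5⌋ = $61,862. Book value $92,793.
Year 3: ⌊$92,793 × 200%/5⌋ = $37,117. Book value $55,676.
Year 4: ⌊$55,676 × 200%/5⌋ = $22,270. Book value $33,406.
Accumulated through year 4 = $257,758 − $33,406 = $224,352.

$224,352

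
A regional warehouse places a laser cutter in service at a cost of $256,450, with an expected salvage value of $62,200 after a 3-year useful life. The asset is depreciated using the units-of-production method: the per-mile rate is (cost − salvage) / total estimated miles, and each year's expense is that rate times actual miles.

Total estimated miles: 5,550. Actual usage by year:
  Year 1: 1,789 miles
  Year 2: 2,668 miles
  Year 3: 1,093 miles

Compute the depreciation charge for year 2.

Depreciable base = $256,450 − $62,200 = $194,250.
Rate = $194,250 / 5,550 miles = $35 per mile.
Year 1: 1,789 × $35 = $62,615. Book value $193,835.
Year 2: 2,668 × $35 = $93,380. Book value $100,455.

$93,380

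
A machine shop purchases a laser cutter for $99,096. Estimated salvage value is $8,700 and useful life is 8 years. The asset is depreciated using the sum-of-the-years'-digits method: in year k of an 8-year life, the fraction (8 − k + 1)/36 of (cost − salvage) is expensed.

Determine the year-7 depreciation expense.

$5,022

Depreciable base = $99,096 − $8,700 = $90,396.
Sum of the years' digits = 8+7+6+5+4+3+2+1 = 36.
Year 1: $90,396 × 8/36 = $20,088. Book value $79,008.
Year 2: $90,396 × 7/36 = $17,577. Book value $61,431.
Year 3: $90,396 × 6/36 = $15,066. Book value $46,365.
Year 4: $90,396 × 5/36 = $12,555. Book value $33,810.
Year 5: $90,396 × 4/36 = $10,044. Book value $23,766.
Year 6: $90,396 × 3/36 = $7,533. Book value $16,233.
Year 7: $90,396 × 2/36 = $5,022. Book value $11,211.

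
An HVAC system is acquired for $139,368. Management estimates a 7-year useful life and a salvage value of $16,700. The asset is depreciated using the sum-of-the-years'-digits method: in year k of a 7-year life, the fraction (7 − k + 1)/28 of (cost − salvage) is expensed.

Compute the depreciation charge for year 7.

$4,381

Depreciable base = $139,368 − $16,700 = $122,668.
Sum of the years' digits = 7+6+5+4+3+2+1 = 28.
Year 1: $122,668 × 7/28 = $30,667. Book value $108,701.
Year 2: $122,668 × 6/28 = $26,286. Book value $82,415.
Year 3: $122,668 × 5/28 = $21,905. Book value $60,510.
Year 4: $122,668 × 4/28 = $17,524. Book value $42,986.
Year 5: $122,668 × 3/28 = $13,143. Book value $29,843.
Year 6: $122,668 × 2/28 = $8,762. Book value $21,081.
Year 7: $122,668 × 1/28 = $4,381. Book value $16,700.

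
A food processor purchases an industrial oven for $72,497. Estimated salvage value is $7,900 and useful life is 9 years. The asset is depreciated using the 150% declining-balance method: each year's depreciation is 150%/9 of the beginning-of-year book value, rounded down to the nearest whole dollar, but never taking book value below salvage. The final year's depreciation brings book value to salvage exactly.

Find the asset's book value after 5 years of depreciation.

$29,136

Depreciable base = $72,497 − $7,900 = $64,597.
Year 1: ⌊$72,497 × 150%/9⌋ = $12,082. Book value $60,415.
Year 2: ⌊$60,415 × 150%/9⌋ = $10,069. Book value $50,346.
Year 3: ⌊$50,346 × 150%/9⌋ = $8,391. Book value $41,955.
Year 4: ⌊$41,955 × 150%/9⌋ = $6,992. Book value $34,963.
Year 5: ⌊$34,963 × 150%/9⌋ = $5,827. Book value $29,136.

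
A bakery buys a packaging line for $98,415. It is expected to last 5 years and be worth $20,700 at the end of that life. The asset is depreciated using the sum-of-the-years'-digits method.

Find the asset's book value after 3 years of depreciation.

Depreciable base = $98,415 − $20,700 = $77,715.
Sum of the years' digits = 5+4+3+2+1 = 15.
Year 1: $77,715 × 5/15 = $25,905. Book value $72,510.
Year 2: $77,715 × 4/15 = $20,724. Book value $51,786.
Year 3: $77,715 × 3/15 = $15,543. Book value $36,243.

$36,243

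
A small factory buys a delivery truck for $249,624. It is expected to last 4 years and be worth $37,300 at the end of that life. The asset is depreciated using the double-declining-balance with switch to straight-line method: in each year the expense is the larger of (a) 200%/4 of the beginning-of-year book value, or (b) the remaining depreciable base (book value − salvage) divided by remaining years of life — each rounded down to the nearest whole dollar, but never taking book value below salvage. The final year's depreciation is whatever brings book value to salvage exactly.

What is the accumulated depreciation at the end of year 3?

Depreciable base = $249,624 − $37,300 = $212,324.
Year 1: DB = ⌊$249,624 × 200%/4⌋ = $124,812; SL = ⌊$212,324/4⌋ = $53,081 → take DB $124,812. Book value $124,812.
Year 2: DB = ⌊$124,812 × 200%/4⌋ = $62,406; SL = ⌊$87,512/3⌋ = $29,170 → take DB $62,406. Book value $62,406.
Year 3: DB = ⌊$62,406 × 200%/4⌋ = $31,203; SL = ⌊$25,106/2⌋ = $12,553 → take DB $31,203, capped at $25,106. Book value $37,300.
Accumulated through year 3 = $249,624 − $37,300 = $212,324.

$212,324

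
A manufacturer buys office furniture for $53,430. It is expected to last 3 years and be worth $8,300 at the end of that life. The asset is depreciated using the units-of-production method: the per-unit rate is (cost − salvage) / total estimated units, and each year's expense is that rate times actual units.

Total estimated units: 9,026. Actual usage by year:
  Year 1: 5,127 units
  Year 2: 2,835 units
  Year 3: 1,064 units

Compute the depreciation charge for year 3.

$5,320

Depreciable base = $53,430 − $8,300 = $45,130.
Rate = $45,130 / 9,026 units = $5 per unit.
Year 1: 5,127 × $5 = $25,635. Book value $27,795.
Year 2: 2,835 × $5 = $14,175. Book value $13,620.
Year 3: 1,064 × $5 = $5,320. Book value $8,300.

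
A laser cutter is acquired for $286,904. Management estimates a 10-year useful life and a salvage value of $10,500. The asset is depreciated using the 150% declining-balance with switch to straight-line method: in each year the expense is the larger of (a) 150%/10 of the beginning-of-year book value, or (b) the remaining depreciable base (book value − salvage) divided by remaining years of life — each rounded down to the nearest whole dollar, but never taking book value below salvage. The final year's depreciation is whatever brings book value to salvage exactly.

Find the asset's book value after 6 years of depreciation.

$103,345

Depreciable base = $286,904 − $10,500 = $276,404.
Year 1: DB = ⌊$286,904 × 150%/10⌋ = $43,035; SL = ⌊$276,404/10⌋ = $27,640 → take DB $43,035. Book value $243,869.
Year 2: DB = ⌊$243,869 × 150%/10⌋ = $36,580; SL = ⌊$233,369/9⌋ = $25,929 → take DB $36,580. Book value $207,289.
Year 3: DB = ⌊$207,289 × 150%/10⌋ = $31,093; SL = ⌊$196,789/8⌋ = $24,598 → take DB $31,093. Book value $176,196.
Year 4: DB = ⌊$176,196 × 150%/10⌋ = $26,429; SL = ⌊$165,696/7⌋ = $23,670 → take DB $26,429. Book value $149,767.
Year 5: DB = ⌊$149,767 × 150%/10⌋ = $22,465; SL = ⌊$139,267/6⌋ = $23,211 → take SL $23,211. Book value $126,556.
Year 6: DB = ⌊$126,556 × 150%/10⌋ = $18,983; SL = ⌊$116,056/5⌋ = $23,211 → take SL $23,211. Book value $103,345.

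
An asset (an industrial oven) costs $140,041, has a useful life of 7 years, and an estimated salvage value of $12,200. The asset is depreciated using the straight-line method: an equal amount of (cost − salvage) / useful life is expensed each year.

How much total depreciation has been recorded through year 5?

Depreciable base = $140,041 − $12,200 = $127,841.
Annual expense = $127,841 / 7 = $18,263.
End of year 1: book value $121,778.
End of year 2: book value $103,515.
End of year 3: book value $85,252.
End of year 4: book value $66,989.
End of year 5: book value $48,726.
Accumulated through year 5 = $140,041 − $48,726 = $91,315.

$91,315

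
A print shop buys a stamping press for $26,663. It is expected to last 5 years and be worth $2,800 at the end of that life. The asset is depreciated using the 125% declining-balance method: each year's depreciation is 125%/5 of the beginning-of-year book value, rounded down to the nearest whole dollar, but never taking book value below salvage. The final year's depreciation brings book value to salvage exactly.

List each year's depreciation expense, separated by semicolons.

$6,665; $4,999; $3,749; $2,812; $5,638

Depreciable base = $26,663 − $2,800 = $23,863.
Year 1: ⌊$26,663 × 125%/5⌋ = $6,665. Book value $19,998.
Year 2: ⌊$19,998 × 125%/5⌋ = $4,999. Book value $14,999.
Year 3: ⌊$14,999 × 125%/5⌋ = $3,749. Book value $11,250.
Year 4: ⌊$11,250 × 125%/5⌋ = $2,812. Book value $8,438.
Year 5 (final): $8,438 − $2,800 = $5,638. Book value $2,800.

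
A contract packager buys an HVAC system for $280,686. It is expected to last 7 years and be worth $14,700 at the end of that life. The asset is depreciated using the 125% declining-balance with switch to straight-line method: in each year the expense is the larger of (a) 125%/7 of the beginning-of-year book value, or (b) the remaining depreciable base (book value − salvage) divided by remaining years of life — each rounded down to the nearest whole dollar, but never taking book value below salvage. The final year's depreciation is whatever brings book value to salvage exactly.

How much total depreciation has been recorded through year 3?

$126,232

Depreciable base = $280,686 − $14,700 = $265,986.
Year 1: DB = ⌊$280,686 × 125%/7⌋ = $50,122; SL = ⌊$265,986/7⌋ = $37,998 → take DB $50,122. Book value $230,564.
Year 2: DB = ⌊$230,564 × 125%/7⌋ = $41,172; SL = ⌊$215,864/6⌋ = $35,977 → take DB $41,172. Book value $189,392.
Year 3: DB = ⌊$189,392 × 125%/7⌋ = $33,820; SL = ⌊$174,692/5⌋ = $34,938 → take SL $34,938. Book value $154,454.
Accumulated through year 3 = $280,686 − $154,454 = $126,232.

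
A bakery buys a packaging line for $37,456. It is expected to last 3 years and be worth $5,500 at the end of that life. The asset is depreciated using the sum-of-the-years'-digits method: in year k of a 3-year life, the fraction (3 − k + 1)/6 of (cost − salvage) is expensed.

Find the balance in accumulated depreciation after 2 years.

$26,630

Depreciable base = $37,456 − $5,500 = $31,956.
Sum of the years' digits = 3+2+1 = 6.
Year 1: $31,956 × 3/6 = $15,978. Book value $21,478.
Year 2: $31,956 × 2/6 = $10,652. Book value $10,826.
Accumulated through year 2 = $37,456 − $10,826 = $26,630.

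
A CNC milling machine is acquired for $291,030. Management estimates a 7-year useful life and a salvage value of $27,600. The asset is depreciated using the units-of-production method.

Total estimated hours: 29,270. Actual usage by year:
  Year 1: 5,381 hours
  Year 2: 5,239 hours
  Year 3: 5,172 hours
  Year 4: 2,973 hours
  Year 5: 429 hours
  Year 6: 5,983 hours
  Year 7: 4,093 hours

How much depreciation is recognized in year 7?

$36,837

Depreciable base = $291,030 − $27,600 = $263,430.
Rate = $263,430 / 29,270 hours = $9 per hour.
Year 1: 5,381 × $9 = $48,429. Book value $242,601.
Year 2: 5,239 × $9 = $47,151. Book value $195,450.
Year 3: 5,172 × $9 = $46,548. Book value $148,902.
Year 4: 2,973 × $9 = $26,757. Book value $122,145.
Year 5: 429 × $9 = $3,861. Book value $118,284.
Year 6: 5,983 × $9 = $53,847. Book value $64,437.
Year 7: 4,093 × $9 = $36,837. Book value $27,600.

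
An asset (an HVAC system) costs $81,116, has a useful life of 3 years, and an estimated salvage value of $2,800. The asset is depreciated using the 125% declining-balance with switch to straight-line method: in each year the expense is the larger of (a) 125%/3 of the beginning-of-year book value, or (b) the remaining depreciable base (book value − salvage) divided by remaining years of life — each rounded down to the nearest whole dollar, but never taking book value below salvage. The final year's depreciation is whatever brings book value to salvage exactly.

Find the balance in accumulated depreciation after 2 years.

$56,057

Depreciable base = $81,116 − $2,800 = $78,316.
Year 1: DB = ⌊$81,116 × 125%/3⌋ = $33,798; SL = ⌊$78,316/3⌋ = $26,105 → take DB $33,798. Book value $47,318.
Year 2: DB = ⌊$47,318 × 125%/3⌋ = $19,715; SL = ⌊$44,518/2⌋ = $22,259 → take SL $22,259. Book value $25,059.
Accumulated through year 2 = $81,116 − $25,059 = $56,057.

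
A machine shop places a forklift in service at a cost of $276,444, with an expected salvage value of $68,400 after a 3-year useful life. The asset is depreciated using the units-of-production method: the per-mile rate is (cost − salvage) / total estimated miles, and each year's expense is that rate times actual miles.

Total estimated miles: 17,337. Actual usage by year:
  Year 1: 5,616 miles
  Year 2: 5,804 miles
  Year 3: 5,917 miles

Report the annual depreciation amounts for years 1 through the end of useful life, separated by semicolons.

$67,392; $69,648; $71,004

Depreciable base = $276,444 − $68,400 = $208,044.
Rate = $208,044 / 17,337 miles = $12 per mile.
Year 1: 5,616 × $12 = $67,392. Book value $209,052.
Year 2: 5,804 × $12 = $69,648. Book value $139,404.
Year 3: 5,917 × $12 = $71,004. Book value $68,400.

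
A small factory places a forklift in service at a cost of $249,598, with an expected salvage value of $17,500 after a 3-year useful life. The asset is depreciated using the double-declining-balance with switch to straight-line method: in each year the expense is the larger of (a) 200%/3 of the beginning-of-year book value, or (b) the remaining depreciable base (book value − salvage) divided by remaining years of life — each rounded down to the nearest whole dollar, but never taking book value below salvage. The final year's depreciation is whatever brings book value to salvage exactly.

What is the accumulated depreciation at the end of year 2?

$221,864

Depreciable base = $249,598 − $17,500 = $232,098.
Year 1: DB = ⌊$249,598 × 200%/3⌋ = $166,398; SL = ⌊$232,098/3⌋ = $77,366 → take DB $166,398. Book value $83,200.
Year 2: DB = ⌊$83,200 × 200%/3⌋ = $55,466; SL = ⌊$65,700/2⌋ = $32,850 → take DB $55,466. Book value $27,734.
Accumulated through year 2 = $249,598 − $27,734 = $221,864.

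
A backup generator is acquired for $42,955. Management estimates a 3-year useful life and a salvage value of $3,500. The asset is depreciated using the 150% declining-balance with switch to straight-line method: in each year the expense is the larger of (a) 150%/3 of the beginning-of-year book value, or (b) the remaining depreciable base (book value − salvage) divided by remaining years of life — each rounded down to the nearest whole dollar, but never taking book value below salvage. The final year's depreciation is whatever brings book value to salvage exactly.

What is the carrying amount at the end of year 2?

Depreciable base = $42,955 − $3,500 = $39,455.
Year 1: DB = ⌊$42,955 × 150%/3⌋ = $21,477; SL = ⌊$39,455/3⌋ = $13,151 → take DB $21,477. Book value $21,478.
Year 2: DB = ⌊$21,478 × 150%/3⌋ = $10,739; SL = ⌊$17,978/2⌋ = $8,989 → take DB $10,739. Book value $10,739.

$10,739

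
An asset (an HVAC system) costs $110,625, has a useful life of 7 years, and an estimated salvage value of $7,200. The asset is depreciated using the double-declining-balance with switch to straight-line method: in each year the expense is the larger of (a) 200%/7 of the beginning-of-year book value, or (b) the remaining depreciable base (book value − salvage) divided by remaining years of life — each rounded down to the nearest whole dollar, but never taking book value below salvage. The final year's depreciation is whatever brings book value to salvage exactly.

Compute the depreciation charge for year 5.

Depreciable base = $110,625 − $7,200 = $103,425.
Year 1: DB = ⌊$110,625 × 200%/7⌋ = $31,607; SL = ⌊$103,425/7⌋ = $14,775 → take DB $31,607. Book value $79,018.
Year 2: DB = ⌊$79,018 × 200%/7⌋ = $22,576; SL = ⌊$71,818/6⌋ = $11,969 → take DB $22,576. Book value $56,442.
Year 3: DB = ⌊$56,442 × 200%/7⌋ = $16,126; SL = ⌊$49,242/5⌋ = $9,848 → take DB $16,126. Book value $40,316.
Year 4: DB = ⌊$40,316 × 200%/7⌋ = $11,518; SL = ⌊$33,116/4⌋ = $8,279 → take DB $11,518. Book value $28,798.
Year 5: DB = ⌊$28,798 × 200%/7⌋ = $8,228; SL = ⌊$21,598/3⌋ = $7,199 → take DB $8,228. Book value $20,570.

$8,228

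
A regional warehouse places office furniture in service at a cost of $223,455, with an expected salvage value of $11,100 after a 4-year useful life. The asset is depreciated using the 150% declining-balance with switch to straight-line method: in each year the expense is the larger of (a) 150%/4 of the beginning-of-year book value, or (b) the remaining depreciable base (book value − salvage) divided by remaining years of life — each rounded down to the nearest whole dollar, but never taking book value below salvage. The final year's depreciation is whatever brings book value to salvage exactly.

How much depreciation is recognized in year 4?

$38,094

Depreciable base = $223,455 − $11,100 = $212,355.
Year 1: DB = ⌊$223,455 × 150%/4⌋ = $83,795; SL = ⌊$212,355/4⌋ = $53,088 → take DB $83,795. Book value $139,660.
Year 2: DB = ⌊$139,660 × 150%/4⌋ = $52,372; SL = ⌊$128,560/3⌋ = $42,853 → take DB $52,372. Book value $87,288.
Year 3: DB = ⌊$87,288 × 150%/4⌋ = $32,733; SL = ⌊$76,188/2⌋ = $38,094 → take SL $38,094. Book value $49,194.
Year 4 (final): $49,194 − $11,100 = $38,094. Book value $11,100.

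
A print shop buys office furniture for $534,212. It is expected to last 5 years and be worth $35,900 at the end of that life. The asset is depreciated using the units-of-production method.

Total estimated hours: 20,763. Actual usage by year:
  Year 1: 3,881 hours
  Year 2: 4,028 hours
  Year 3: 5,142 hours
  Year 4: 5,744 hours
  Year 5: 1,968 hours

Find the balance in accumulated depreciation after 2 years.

$189,816

Depreciable base = $534,212 − $35,900 = $498,312.
Rate = $498,312 / 20,763 hours = $24 per hour.
Year 1: 3,881 × $24 = $93,144. Book value $441,068.
Year 2: 4,028 × $24 = $96,672. Book value $344,396.
Accumulated through year 2 = $534,212 − $344,396 = $189,816.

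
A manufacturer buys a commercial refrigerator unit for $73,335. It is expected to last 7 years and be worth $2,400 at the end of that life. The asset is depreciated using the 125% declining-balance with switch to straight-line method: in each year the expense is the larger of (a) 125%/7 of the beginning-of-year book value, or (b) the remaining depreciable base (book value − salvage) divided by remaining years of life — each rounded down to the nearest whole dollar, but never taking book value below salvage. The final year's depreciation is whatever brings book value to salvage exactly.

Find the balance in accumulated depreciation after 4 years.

Depreciable base = $73,335 − $2,400 = $70,935.
Year 1: DB = ⌊$73,335 × 125%/7⌋ = $13,095; SL = ⌊$70,935/7⌋ = $10,133 → take DB $13,095. Book value $60,240.
Year 2: DB = ⌊$60,240 × 125%/7⌋ = $10,757; SL = ⌊$57,840/6⌋ = $9,640 → take DB $10,757. Book value $49,483.
Year 3: DB = ⌊$49,483 × 125%/7⌋ = $8,836; SL = ⌊$47,083/5⌋ = $9,416 → take SL $9,416. Book value $40,067.
Year 4: DB = ⌊$40,067 × 125%/7⌋ = $7,154; SL = ⌊$37,667/4⌋ = $9,416 → take SL $9,416. Book value $30,651.
Accumulated through year 4 = $73,335 − $30,651 = $42,684.

$42,684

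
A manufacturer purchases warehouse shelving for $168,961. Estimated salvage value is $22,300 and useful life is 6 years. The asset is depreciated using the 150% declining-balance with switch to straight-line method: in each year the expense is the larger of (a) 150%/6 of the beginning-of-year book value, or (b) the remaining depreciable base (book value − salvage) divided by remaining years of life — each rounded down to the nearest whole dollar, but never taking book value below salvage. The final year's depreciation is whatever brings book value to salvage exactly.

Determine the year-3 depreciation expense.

$23,760

Depreciable base = $168,961 − $22,300 = $146,661.
Year 1: DB = ⌊$168,961 × 150%/6⌋ = $42,240; SL = ⌊$146,661/6⌋ = $24,443 → take DB $42,240. Book value $126,721.
Year 2: DB = ⌊$126,721 × 150%/6⌋ = $31,680; SL = ⌊$104,421/5⌋ = $20,884 → take DB $31,680. Book value $95,041.
Year 3: DB = ⌊$95,041 × 150%/6⌋ = $23,760; SL = ⌊$72,741/4⌋ = $18,185 → take DB $23,760. Book value $71,281.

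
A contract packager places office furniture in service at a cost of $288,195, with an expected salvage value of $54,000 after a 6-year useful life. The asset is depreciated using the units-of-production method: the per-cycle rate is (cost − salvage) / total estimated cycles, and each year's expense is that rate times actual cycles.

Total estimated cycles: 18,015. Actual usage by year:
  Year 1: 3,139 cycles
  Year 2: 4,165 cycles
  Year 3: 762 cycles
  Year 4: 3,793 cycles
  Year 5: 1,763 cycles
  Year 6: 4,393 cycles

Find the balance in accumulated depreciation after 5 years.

$177,086

Depreciable base = $288,195 − $54,000 = $234,195.
Rate = $234,195 / 18,015 cycles = $13 per cycle.
Year 1: 3,139 × $13 = $40,807. Book value $247,388.
Year 2: 4,165 × $13 = $54,145. Book value $193,243.
Year 3: 762 × $13 = $9,906. Book value $183,337.
Year 4: 3,793 × $13 = $49,309. Book value $134,028.
Year 5: 1,763 × $13 = $22,919. Book value $111,109.
Accumulated through year 5 = $288,195 − $111,109 = $177,086.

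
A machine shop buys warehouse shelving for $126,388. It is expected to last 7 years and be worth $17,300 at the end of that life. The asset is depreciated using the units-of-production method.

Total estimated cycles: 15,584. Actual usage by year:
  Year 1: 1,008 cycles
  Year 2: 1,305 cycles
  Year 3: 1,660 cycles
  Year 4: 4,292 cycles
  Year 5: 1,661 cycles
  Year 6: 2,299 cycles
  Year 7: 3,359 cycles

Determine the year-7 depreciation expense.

$23,513

Depreciable base = $126,388 − $17,300 = $109,088.
Rate = $109,088 / 15,584 cycles = $7 per cycle.
Year 1: 1,008 × $7 = $7,056. Book value $119,332.
Year 2: 1,305 × $7 = $9,135. Book value $110,197.
Year 3: 1,660 × $7 = $11,620. Book value $98,577.
Year 4: 4,292 × $7 = $30,044. Book value $68,533.
Year 5: 1,661 × $7 = $11,627. Book value $56,906.
Year 6: 2,299 × $7 = $16,093. Book value $40,813.
Year 7: 3,359 × $7 = $23,513. Book value $17,300.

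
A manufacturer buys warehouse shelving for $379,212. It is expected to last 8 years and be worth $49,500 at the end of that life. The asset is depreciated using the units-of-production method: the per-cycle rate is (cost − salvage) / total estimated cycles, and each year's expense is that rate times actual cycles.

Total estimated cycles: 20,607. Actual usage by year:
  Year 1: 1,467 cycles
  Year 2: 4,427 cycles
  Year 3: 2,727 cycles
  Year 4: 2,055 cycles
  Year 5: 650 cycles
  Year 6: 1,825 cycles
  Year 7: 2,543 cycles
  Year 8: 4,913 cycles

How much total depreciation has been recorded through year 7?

$251,104

Depreciable base = $379,212 − $49,500 = $329,712.
Rate = $329,712 / 20,607 cycles = $16 per cycle.
Year 1: 1,467 × $16 = $23,472. Book value $355,740.
Year 2: 4,427 × $16 = $70,832. Book value $284,908.
Year 3: 2,727 × $16 = $43,632. Book value $241,276.
Year 4: 2,055 × $16 = $32,880. Book value $208,396.
Year 5: 650 × $16 = $10,400. Book value $197,996.
Year 6: 1,825 × $16 = $29,200. Book value $168,796.
Year 7: 2,543 × $16 = $40,688. Book value $128,108.
Accumulated through year 7 = $379,212 − $128,108 = $251,104.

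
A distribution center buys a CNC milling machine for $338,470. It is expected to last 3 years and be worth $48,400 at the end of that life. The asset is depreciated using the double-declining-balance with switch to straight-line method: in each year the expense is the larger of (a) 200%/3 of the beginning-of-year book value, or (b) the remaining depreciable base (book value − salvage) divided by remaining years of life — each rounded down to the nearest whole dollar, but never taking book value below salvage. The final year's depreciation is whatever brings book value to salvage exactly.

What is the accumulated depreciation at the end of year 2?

Depreciable base = $338,470 − $48,400 = $290,070.
Year 1: DB = ⌊$338,470 × 200%/3⌋ = $225,646; SL = ⌊$290,070/3⌋ = $96,690 → take DB $225,646. Book value $112,824.
Year 2: DB = ⌊$112,824 × 200%/3⌋ = $75,216; SL = ⌊$64,424/2⌋ = $32,212 → take DB $75,216, capped at $64,424. Book value $48,400.
Accumulated through year 2 = $338,470 − $48,400 = $290,070.

$290,070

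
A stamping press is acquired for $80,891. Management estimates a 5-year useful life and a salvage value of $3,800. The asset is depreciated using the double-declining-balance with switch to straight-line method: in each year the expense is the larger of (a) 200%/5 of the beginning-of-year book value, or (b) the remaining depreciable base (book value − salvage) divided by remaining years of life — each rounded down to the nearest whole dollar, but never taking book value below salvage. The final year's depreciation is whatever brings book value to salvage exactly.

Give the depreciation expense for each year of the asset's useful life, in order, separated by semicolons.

Depreciable base = $80,891 − $3,800 = $77,091.
Year 1: DB = ⌊$80,891 × 200%/5⌋ = $32,356; SL = ⌊$77,091/5⌋ = $15,418 → take DB $32,356. Book value $48,535.
Year 2: DB = ⌊$48,535 × 200%/5⌋ = $19,414; SL = ⌊$44,735/4⌋ = $11,183 → take DB $19,414. Book value $29,121.
Year 3: DB = ⌊$29,121 × 200%/5⌋ = $11,648; SL = ⌊$25,321/3⌋ = $8,440 → take DB $11,648. Book value $17,473.
Year 4: DB = ⌊$17,473 × 200%/5⌋ = $6,989; SL = ⌊$13,673/2⌋ = $6,836 → take DB $6,989. Book value $10,484.
Year 5 (final): $10,484 − $3,800 = $6,684. Book value $3,800.

$32,356; $19,414; $11,648; $6,989; $6,684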